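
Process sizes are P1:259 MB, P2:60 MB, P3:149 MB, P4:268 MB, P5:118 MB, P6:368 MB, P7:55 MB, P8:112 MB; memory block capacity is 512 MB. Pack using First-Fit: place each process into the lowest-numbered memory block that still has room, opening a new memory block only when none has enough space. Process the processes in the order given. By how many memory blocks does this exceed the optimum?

0

First-Fit: [259,60,149] [268,118,55] [368,112] → 3 memory blocks.
Total size 1389 MB; any packing needs at least ⌈1389/512⌉ = 3 memory blocks.
So 3 is already optimal.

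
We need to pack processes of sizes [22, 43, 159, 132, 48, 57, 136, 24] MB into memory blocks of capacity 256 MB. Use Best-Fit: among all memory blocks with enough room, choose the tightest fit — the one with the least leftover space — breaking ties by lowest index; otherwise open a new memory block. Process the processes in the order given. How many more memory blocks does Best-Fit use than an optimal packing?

Best-Fit: [22,43,159,24] [132,48,57] [136] → 3 memory blocks.
Total size 621 MB; any packing needs at least ⌈621/256⌉ = 3 memory blocks.
So 3 is already optimal.

0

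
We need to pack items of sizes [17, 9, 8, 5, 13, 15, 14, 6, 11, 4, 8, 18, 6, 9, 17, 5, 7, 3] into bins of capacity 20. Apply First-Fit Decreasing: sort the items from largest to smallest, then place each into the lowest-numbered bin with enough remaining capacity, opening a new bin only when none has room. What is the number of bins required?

10 bins

Sorted descending: 18, 17, 17, 15, 14, 13, 11, 9, 9, 8, 8, 7, 6, 6, 5, 5, 4, 3.
Put 18 in bin 1; 2 remain.
Put 17 in bin 2; 3 remain.
Put 17 in bin 3; 3 remain.
Put 15 in bin 4; 5 remain.
Put 14 in bin 5; 6 remain.
Put 13 in bin 6; 7 remain.
Put 11 in bin 7; 9 remain.
Put 9 in bin 7; 0 remain.
Put 9 in bin 8; 11 remain.
Put 8 in bin 8; 3 remain.
Put 8 in bin 9; 12 remain.
Put 7 in bin 6; 0 remain.
Put 6 in bin 5; 0 remain.
Put 6 in bin 9; 6 remain.
Put 5 in bin 4; 0 remain.
Put 5 in bin 9; 1 remain.
Put 4 in bin 10; 16 remain.
Put 3 in bin 2; 0 remain.
Final bins: [18] [17,3] [17] [15,5] [14,6] [13,7] [11,9] [9,8] [8,6,5] [4].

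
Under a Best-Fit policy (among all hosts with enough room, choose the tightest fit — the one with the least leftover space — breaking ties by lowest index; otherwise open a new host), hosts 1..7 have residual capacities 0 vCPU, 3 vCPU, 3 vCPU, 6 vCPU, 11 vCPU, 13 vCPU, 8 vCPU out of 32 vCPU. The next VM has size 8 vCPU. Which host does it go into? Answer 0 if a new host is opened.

7

Hosts with room: host 5 (11 vCPU), host 6 (13 vCPU), host 7 (8 vCPU).
Tightest fit is host 7 with 8 vCPU free.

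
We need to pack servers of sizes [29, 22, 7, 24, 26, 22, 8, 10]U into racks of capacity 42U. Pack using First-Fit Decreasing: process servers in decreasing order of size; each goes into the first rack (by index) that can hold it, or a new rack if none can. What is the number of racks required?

5 racks

Sorted descending: 29, 26, 24, 22, 22, 10, 8, 7.
rack 1: place 29U, 13U left
rack 2: place 26U, 16U left
rack 3: place 24U, 18U left
rack 4: place 22U, 20U left
rack 5: place 22U, 20U left
rack 1: place 10U, 3U left
rack 2: place 8U, 8U left
rack 2: place 7U, 1U left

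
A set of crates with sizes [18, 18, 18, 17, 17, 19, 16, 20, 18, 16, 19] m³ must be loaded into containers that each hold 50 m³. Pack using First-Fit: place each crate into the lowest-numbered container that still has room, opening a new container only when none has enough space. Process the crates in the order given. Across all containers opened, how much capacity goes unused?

container 1: place 18 m³, 32 m³ left
container 1: place 18 m³, 14 m³ left
container 2: place 18 m³, 32 m³ left
container 2: place 17 m³, 15 m³ left
container 3: place 17 m³, 33 m³ left
container 3: place 19 m³, 14 m³ left
container 4: place 16 m³, 34 m³ left
container 4: place 20 m³, 14 m³ left
container 5: place 18 m³, 32 m³ left
container 5: place 16 m³, 16 m³ left
container 6: place 19 m³, 31 m³ left
6 containers × 50 m³ = 300 m³; used 196 m³; unused 104 m³.

104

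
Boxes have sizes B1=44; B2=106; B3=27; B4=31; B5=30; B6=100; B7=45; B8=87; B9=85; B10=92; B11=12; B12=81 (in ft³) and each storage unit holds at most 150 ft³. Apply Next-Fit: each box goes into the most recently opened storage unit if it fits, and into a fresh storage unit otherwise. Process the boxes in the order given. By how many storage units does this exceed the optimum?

1

Next-Fit: [44,106] [27,31,30] [100,45] [87] [85] [92,12] [81] → 7 storage units.
6 boxes exceed 75 ft³ (half the capacity), and no two of those can share a storage unit, so at least 6 storage units are needed.
An optimal packing achieves that bound: [106,44] [100,45] [92,31,27] [87,30,12] [85] [81] → 6 storage units.
Excess: 7 − 6 = 1.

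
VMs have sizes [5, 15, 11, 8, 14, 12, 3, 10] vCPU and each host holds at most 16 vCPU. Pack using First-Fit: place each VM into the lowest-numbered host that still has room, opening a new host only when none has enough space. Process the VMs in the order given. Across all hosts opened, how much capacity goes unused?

5 vCPU → host 1 (remaining 11 vCPU)
15 vCPU → host 2 (remaining 1 vCPU)
11 vCPU → host 1 (remaining 0 vCPU)
8 vCPU → host 3 (remaining 8 vCPU)
14 vCPU → host 4 (remaining 2 vCPU)
12 vCPU → host 5 (remaining 4 vCPU)
3 vCPU → host 3 (remaining 5 vCPU)
10 vCPU → host 6 (remaining 6 vCPU)
6 hosts × 16 vCPU = 96 vCPU; used 78 vCPU; unused 18 vCPU.

18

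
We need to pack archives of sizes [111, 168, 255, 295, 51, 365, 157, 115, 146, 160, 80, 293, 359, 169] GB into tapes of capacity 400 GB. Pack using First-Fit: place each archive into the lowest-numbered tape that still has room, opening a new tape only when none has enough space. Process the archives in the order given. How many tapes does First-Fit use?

111 GB → tape 1 (remaining 289 GB)
168 GB → tape 1 (remaining 121 GB)
255 GB → tape 2 (remaining 145 GB)
295 GB → tape 3 (remaining 105 GB)
51 GB → tape 1 (remaining 70 GB)
365 GB → tape 4 (remaining 35 GB)
157 GB → tape 5 (remaining 243 GB)
115 GB → tape 2 (remaining 30 GB)
146 GB → tape 5 (remaining 97 GB)
160 GB → tape 6 (remaining 240 GB)
80 GB → tape 3 (remaining 25 GB)
293 GB → tape 7 (remaining 107 GB)
359 GB → tape 8 (remaining 41 GB)
169 GB → tape 6 (remaining 71 GB)

8 tapes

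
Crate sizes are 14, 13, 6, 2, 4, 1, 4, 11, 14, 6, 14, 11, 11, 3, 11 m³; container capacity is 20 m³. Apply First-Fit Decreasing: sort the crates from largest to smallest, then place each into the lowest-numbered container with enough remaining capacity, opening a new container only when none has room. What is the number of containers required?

8 containers

Sorted descending: 14, 14, 14, 13, 11, 11, 11, 11, 6, 6, 4, 4, 3, 2, 1.
14 m³ → container 1 (remaining 6 m³)
14 m³ → container 2 (remaining 6 m³)
14 m³ → container 3 (remaining 6 m³)
13 m³ → container 4 (remaining 7 m³)
11 m³ → container 5 (remaining 9 m³)
11 m³ → container 6 (remaining 9 m³)
11 m³ → container 7 (remaining 9 m³)
11 m³ → container 8 (remaining 9 m³)
6 m³ → container 1 (remaining 0 m³)
6 m³ → container 2 (remaining 0 m³)
4 m³ → container 3 (remaining 2 m³)
4 m³ → container 4 (remaining 3 m³)
3 m³ → container 4 (remaining 0 m³)
2 m³ → container 3 (remaining 0 m³)
1 m³ → container 5 (remaining 8 m³)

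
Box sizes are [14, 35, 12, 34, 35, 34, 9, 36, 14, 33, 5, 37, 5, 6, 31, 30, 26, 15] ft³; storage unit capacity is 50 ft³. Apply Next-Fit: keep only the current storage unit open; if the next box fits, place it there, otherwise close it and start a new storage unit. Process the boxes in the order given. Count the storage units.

Put 14 ft³ in storage unit 1; 36 ft³ remain.
Put 35 ft³ in storage unit 1; 1 ft³ remain.
Put 12 ft³ in storage unit 2; 38 ft³ remain.
Put 34 ft³ in storage unit 2; 4 ft³ remain.
Put 35 ft³ in storage unit 3; 15 ft³ remain.
Put 34 ft³ in storage unit 4; 16 ft³ remain.
Put 9 ft³ in storage unit 4; 7 ft³ remain.
Put 36 ft³ in storage unit 5; 14 ft³ remain.
Put 14 ft³ in storage unit 5; 0 ft³ remain.
Put 33 ft³ in storage unit 6; 17 ft³ remain.
Put 5 ft³ in storage unit 6; 12 ft³ remain.
Put 37 ft³ in storage unit 7; 13 ft³ remain.
Put 5 ft³ in storage unit 7; 8 ft³ remain.
Put 6 ft³ in storage unit 7; 2 ft³ remain.
Put 31 ft³ in storage unit 8; 19 ft³ remain.
Put 30 ft³ in storage unit 9; 20 ft³ remain.
Put 26 ft³ in storage unit 10; 24 ft³ remain.
Put 15 ft³ in storage unit 10; 9 ft³ remain.
Final storage units: [14,35] [12,34] [35] [34,9] [36,14] [33,5] [37,5,6] [31] [30] [26,15].

10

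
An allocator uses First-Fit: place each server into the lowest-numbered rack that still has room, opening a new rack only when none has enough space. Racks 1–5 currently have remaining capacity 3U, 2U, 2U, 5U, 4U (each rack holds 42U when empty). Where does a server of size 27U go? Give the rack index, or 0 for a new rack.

No rack has ≥ 27U free, so a new rack is opened.

0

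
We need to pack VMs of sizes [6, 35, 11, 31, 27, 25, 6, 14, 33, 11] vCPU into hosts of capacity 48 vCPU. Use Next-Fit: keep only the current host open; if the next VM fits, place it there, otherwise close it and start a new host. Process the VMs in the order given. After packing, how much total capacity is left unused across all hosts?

Put 6 vCPU in host 1; 42 vCPU remain.
Put 35 vCPU in host 1; 7 vCPU remain.
Put 11 vCPU in host 2; 37 vCPU remain.
Put 31 vCPU in host 2; 6 vCPU remain.
Put 27 vCPU in host 3; 21 vCPU remain.
Put 25 vCPU in host 4; 23 vCPU remain.
Put 6 vCPU in host 4; 17 vCPU remain.
Put 14 vCPU in host 4; 3 vCPU remain.
Put 33 vCPU in host 5; 15 vCPU remain.
Put 11 vCPU in host 5; 4 vCPU remain.
5 hosts × 48 vCPU = 240 vCPU; used 199 vCPU; unused 41 vCPU.

41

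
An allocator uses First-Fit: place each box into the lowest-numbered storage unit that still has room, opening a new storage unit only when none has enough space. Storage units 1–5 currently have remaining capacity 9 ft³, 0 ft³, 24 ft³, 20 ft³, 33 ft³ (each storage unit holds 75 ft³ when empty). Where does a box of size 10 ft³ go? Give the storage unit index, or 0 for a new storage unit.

3

Storage units with room: storage unit 3 (24 ft³), storage unit 4 (20 ft³), storage unit 5 (33 ft³).
The first with room is storage unit 3.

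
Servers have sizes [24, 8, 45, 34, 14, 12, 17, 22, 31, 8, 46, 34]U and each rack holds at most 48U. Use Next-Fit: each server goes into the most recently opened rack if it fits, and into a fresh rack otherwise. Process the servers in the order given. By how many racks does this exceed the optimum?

1

Next-Fit: [24,8] [45] [34,14] [12,17] [22] [31,8] [46] [34] → 8 racks.
Total size 295U; any packing needs at least ⌈295/48⌉ = 7 racks.
An optimal packing achieves that bound: [46] [45] [34,14] [34,12] [31,17] [24,22] [8,8] → 7 racks.
Excess: 8 − 7 = 1.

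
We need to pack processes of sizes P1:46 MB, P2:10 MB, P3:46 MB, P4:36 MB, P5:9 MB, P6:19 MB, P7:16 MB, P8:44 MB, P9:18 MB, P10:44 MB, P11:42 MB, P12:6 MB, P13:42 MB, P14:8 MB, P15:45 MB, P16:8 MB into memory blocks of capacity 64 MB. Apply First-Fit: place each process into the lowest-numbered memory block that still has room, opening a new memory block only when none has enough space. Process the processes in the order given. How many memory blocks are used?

P1 (46 MB) → memory block 1 (remaining 18 MB)
P2 (10 MB) → memory block 1 (remaining 8 MB)
P3 (46 MB) → memory block 2 (remaining 18 MB)
P4 (36 MB) → memory block 3 (remaining 28 MB)
P5 (9 MB) → memory block 2 (remaining 9 MB)
P6 (19 MB) → memory block 3 (remaining 9 MB)
P7 (16 MB) → memory block 4 (remaining 48 MB)
P8 (44 MB) → memory block 4 (remaining 4 MB)
P9 (18 MB) → memory block 5 (remaining 46 MB)
P10 (44 MB) → memory block 5 (remaining 2 MB)
P11 (42 MB) → memory block 6 (remaining 22 MB)
P12 (6 MB) → memory block 1 (remaining 2 MB)
P13 (42 MB) → memory block 7 (remaining 22 MB)
P14 (8 MB) → memory block 2 (remaining 1 MB)
P15 (45 MB) → memory block 8 (remaining 19 MB)
P16 (8 MB) → memory block 3 (remaining 1 MB)

8 memory blocks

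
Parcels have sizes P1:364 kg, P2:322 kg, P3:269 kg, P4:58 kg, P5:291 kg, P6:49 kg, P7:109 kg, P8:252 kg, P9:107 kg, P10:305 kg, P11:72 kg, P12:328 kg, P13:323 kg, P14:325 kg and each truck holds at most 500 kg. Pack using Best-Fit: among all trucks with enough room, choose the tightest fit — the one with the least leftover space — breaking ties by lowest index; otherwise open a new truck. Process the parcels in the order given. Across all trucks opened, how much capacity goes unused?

P1 (364 kg) → truck 1 (remaining 136 kg)
P2 (322 kg) → truck 2 (remaining 178 kg)
P3 (269 kg) → truck 3 (remaining 231 kg)
P4 (58 kg) → truck 1 (remaining 78 kg)
P5 (291 kg) → truck 4 (remaining 209 kg)
P6 (49 kg) → truck 1 (remaining 29 kg)
P7 (109 kg) → truck 2 (remaining 69 kg)
P8 (252 kg) → truck 5 (remaining 248 kg)
P9 (107 kg) → truck 4 (remaining 102 kg)
P10 (305 kg) → truck 6 (remaining 195 kg)
P11 (72 kg) → truck 4 (remaining 30 kg)
P12 (328 kg) → truck 7 (remaining 172 kg)
P13 (323 kg) → truck 8 (remaining 177 kg)
P14 (325 kg) → truck 9 (remaining 175 kg)
9 trucks × 500 kg = 4500 kg; used 3174 kg; unused 1326 kg.

1326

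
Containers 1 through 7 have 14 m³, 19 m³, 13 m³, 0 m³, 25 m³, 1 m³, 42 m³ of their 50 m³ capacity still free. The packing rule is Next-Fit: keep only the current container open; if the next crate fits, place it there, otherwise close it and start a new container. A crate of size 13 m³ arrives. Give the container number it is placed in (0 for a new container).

Next-Fit only looks at container 7, which has 42 m³ free.
13 m³ fits there.

7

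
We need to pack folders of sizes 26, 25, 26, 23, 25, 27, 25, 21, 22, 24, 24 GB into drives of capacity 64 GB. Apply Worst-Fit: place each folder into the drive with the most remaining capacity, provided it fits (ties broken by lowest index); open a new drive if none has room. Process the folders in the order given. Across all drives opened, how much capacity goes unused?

116

Put 26 GB in drive 1; 38 GB remain.
Put 25 GB in drive 1; 13 GB remain.
Put 26 GB in drive 2; 38 GB remain.
Put 23 GB in drive 2; 15 GB remain.
Put 25 GB in drive 3; 39 GB remain.
Put 27 GB in drive 3; 12 GB remain.
Put 25 GB in drive 4; 39 GB remain.
Put 21 GB in drive 4; 18 GB remain.
Put 22 GB in drive 5; 42 GB remain.
Put 24 GB in drive 5; 18 GB remain.
Put 24 GB in drive 6; 40 GB remain.
6 drives × 64 GB = 384 GB; used 268 GB; unused 116 GB.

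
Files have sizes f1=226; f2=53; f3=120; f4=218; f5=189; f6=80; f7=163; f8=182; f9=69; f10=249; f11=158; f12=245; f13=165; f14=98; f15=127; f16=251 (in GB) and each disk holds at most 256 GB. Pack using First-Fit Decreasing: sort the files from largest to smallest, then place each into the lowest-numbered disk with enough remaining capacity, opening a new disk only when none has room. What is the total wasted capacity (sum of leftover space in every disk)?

223

Sorted descending: 251, 249, 245, 226, 218, 189, 182, 165, 163, 158, 127, 120, 98, 80, 69, 53.
Put 251 GB in disk 1; 5 GB remain.
Put 249 GB in disk 2; 7 GB remain.
Put 245 GB in disk 3; 11 GB remain.
Put 226 GB in disk 4; 30 GB remain.
Put 218 GB in disk 5; 38 GB remain.
Put 189 GB in disk 6; 67 GB remain.
Put 182 GB in disk 7; 74 GB remain.
Put 165 GB in disk 8; 91 GB remain.
Put 163 GB in disk 9; 93 GB remain.
Put 158 GB in disk 10; 98 GB remain.
Put 127 GB in disk 11; 129 GB remain.
Put 120 GB in disk 11; 9 GB remain.
Put 98 GB in disk 10; 0 GB remain.
Put 80 GB in disk 8; 11 GB remain.
Put 69 GB in disk 7; 5 GB remain.
Put 53 GB in disk 6; 14 GB remain.
11 disks × 256 GB = 2816 GB; used 2593 GB; unused 223 GB.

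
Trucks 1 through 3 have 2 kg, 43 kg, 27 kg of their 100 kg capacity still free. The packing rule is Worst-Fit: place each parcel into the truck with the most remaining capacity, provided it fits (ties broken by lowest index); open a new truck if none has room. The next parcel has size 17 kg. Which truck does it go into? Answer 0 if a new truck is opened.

2

Trucks with room: truck 2 (43 kg), truck 3 (27 kg).
Most room is truck 2 with 43 kg free.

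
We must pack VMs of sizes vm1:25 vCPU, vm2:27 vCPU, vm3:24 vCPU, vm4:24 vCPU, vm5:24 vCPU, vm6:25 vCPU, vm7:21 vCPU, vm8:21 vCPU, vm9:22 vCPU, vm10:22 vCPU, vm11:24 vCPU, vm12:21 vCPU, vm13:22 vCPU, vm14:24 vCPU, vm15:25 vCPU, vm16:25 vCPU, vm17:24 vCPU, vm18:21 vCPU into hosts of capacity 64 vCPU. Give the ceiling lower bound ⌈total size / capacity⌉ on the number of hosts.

Total size = 25 + 27 + 24 + 24 + 24 + 25 + 21 + 21 + 22 + 22 + 24 + 21 + 22 + 24 + 25 + 25 + 24 + 21 = 421 vCPU.
⌈421 / 64⌉ = 7.

7 hosts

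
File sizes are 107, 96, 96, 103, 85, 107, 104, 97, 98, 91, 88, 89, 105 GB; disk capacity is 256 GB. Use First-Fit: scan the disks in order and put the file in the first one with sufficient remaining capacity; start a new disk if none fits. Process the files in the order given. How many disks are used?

7

107 GB → disk 1 (remaining 149 GB)
96 GB → disk 1 (remaining 53 GB)
96 GB → disk 2 (remaining 160 GB)
103 GB → disk 2 (remaining 57 GB)
85 GB → disk 3 (remaining 171 GB)
107 GB → disk 3 (remaining 64 GB)
104 GB → disk 4 (remaining 152 GB)
97 GB → disk 4 (remaining 55 GB)
98 GB → disk 5 (remaining 158 GB)
91 GB → disk 5 (remaining 67 GB)
88 GB → disk 6 (remaining 168 GB)
89 GB → disk 6 (remaining 79 GB)
105 GB → disk 7 (remaining 151 GB)
Final disks: [107,96] [96,103] [85,107] [104,97] [98,91] [88,89] [105].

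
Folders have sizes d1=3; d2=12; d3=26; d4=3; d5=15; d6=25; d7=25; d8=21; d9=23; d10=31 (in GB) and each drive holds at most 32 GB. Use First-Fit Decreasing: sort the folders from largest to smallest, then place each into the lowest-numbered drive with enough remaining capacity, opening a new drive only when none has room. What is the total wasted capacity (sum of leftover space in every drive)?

40

Sorted descending: 31, 26, 25, 25, 23, 21, 15, 12, 3, 3.
31 GB → drive 1 (remaining 1 GB)
26 GB → drive 2 (remaining 6 GB)
25 GB → drive 3 (remaining 7 GB)
25 GB → drive 4 (remaining 7 GB)
23 GB → drive 5 (remaining 9 GB)
21 GB → drive 6 (remaining 11 GB)
15 GB → drive 7 (remaining 17 GB)
12 GB → drive 7 (remaining 5 GB)
3 GB → drive 2 (remaining 3 GB)
3 GB → drive 2 (remaining 0 GB)
7 drives × 32 GB = 224 GB; used 184 GB; unused 40 GB.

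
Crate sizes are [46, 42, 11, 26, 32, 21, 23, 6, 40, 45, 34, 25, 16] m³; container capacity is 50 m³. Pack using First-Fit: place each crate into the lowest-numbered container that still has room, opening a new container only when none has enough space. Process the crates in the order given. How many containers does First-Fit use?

9

container 1: place 46 m³, 4 m³ left
container 2: place 42 m³, 8 m³ left
container 3: place 11 m³, 39 m³ left
container 3: place 26 m³, 13 m³ left
container 4: place 32 m³, 18 m³ left
container 5: place 21 m³, 29 m³ left
container 5: place 23 m³, 6 m³ left
container 2: place 6 m³, 2 m³ left
container 6: place 40 m³, 10 m³ left
container 7: place 45 m³, 5 m³ left
container 8: place 34 m³, 16 m³ left
container 9: place 25 m³, 25 m³ left
container 4: place 16 m³, 2 m³ left
Final containers: [46] [42,6] [11,26] [32,16] [21,23] [40] [45] [34] [25].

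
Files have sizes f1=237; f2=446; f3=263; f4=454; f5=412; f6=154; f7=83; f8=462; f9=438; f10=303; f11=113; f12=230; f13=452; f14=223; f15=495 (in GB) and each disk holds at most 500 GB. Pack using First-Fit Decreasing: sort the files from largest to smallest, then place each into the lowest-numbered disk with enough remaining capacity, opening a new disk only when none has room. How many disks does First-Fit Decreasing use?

Sorted descending: 495, 462, 454, 452, 446, 438, 412, 303, 263, 237, 230, 223, 154, 113, 83.
Put 495 GB in disk 1; 5 GB remain.
Put 462 GB in disk 2; 38 GB remain.
Put 454 GB in disk 3; 46 GB remain.
Put 452 GB in disk 4; 48 GB remain.
Put 446 GB in disk 5; 54 GB remain.
Put 438 GB in disk 6; 62 GB remain.
Put 412 GB in disk 7; 88 GB remain.
Put 303 GB in disk 8; 197 GB remain.
Put 263 GB in disk 9; 237 GB remain.
Put 237 GB in disk 9; 0 GB remain.
Put 230 GB in disk 10; 270 GB remain.
Put 223 GB in disk 10; 47 GB remain.
Put 154 GB in disk 8; 43 GB remain.
Put 113 GB in disk 11; 387 GB remain.
Put 83 GB in disk 7; 5 GB remain.
Final disks: [495] [462] [454] [452] [446] [438] [412,83] [303,154] [263,237] [230,223] [113].

11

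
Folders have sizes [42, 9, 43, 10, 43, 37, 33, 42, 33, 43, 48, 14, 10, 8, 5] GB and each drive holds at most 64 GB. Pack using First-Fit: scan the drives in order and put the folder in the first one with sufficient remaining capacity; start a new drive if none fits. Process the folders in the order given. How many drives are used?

9

Put 42 GB in drive 1; 22 GB remain.
Put 9 GB in drive 1; 13 GB remain.
Put 43 GB in drive 2; 21 GB remain.
Put 10 GB in drive 1; 3 GB remain.
Put 43 GB in drive 3; 21 GB remain.
Put 37 GB in drive 4; 27 GB remain.
Put 33 GB in drive 5; 31 GB remain.
Put 42 GB in drive 6; 22 GB remain.
Put 33 GB in drive 7; 31 GB remain.
Put 43 GB in drive 8; 21 GB remain.
Put 48 GB in drive 9; 16 GB remain.
Put 14 GB in drive 2; 7 GB remain.
Put 10 GB in drive 3; 11 GB remain.
Put 8 GB in drive 3; 3 GB remain.
Put 5 GB in drive 2; 2 GB remain.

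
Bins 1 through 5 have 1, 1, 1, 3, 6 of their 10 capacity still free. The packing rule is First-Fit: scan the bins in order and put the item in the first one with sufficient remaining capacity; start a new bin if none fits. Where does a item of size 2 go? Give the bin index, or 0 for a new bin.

Bins with room: bin 4 (3), bin 5 (6).
The first with room is bin 4.

4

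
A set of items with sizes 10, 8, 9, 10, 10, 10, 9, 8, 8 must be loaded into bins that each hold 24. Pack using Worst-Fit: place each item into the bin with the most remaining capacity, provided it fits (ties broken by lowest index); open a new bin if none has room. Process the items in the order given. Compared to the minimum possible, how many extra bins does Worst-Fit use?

1

Worst-Fit: [10,8] [9,10] [10,10] [9,8] [8] → 5 bins.
Total size 82; any packing needs at least ⌈82/24⌉ = 4 bins.
An optimal packing achieves that bound: [10,10] [10,10] [9,9] [8,8,8] → 4 bins.
Excess: 5 − 4 = 1.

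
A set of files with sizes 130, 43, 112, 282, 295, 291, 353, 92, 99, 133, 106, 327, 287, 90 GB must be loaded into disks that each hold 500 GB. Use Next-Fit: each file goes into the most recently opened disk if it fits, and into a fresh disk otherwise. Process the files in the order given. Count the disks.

8 disks

Put 130 GB in disk 1; 370 GB remain.
Put 43 GB in disk 1; 327 GB remain.
Put 112 GB in disk 1; 215 GB remain.
Put 282 GB in disk 2; 218 GB remain.
Put 295 GB in disk 3; 205 GB remain.
Put 291 GB in disk 4; 209 GB remain.
Put 353 GB in disk 5; 147 GB remain.
Put 92 GB in disk 5; 55 GB remain.
Put 99 GB in disk 6; 401 GB remain.
Put 133 GB in disk 6; 268 GB remain.
Put 106 GB in disk 6; 162 GB remain.
Put 327 GB in disk 7; 173 GB remain.
Put 287 GB in disk 8; 213 GB remain.
Put 90 GB in disk 8; 123 GB remain.
Final disks: [130,43,112] [282] [295] [291] [353,92] [99,133,106] [327] [287,90].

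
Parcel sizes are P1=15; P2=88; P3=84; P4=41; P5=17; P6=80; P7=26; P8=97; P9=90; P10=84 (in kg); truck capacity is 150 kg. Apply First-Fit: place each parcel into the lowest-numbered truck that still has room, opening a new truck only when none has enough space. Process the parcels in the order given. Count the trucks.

P1 (15 kg) → truck 1 (remaining 135 kg)
P2 (88 kg) → truck 1 (remaining 47 kg)
P3 (84 kg) → truck 2 (remaining 66 kg)
P4 (41 kg) → truck 1 (remaining 6 kg)
P5 (17 kg) → truck 2 (remaining 49 kg)
P6 (80 kg) → truck 3 (remaining 70 kg)
P7 (26 kg) → truck 2 (remaining 23 kg)
P8 (97 kg) → truck 4 (remaining 53 kg)
P9 (90 kg) → truck 5 (remaining 60 kg)
P10 (84 kg) → truck 6 (remaining 66 kg)
Final trucks: [15,88,41] [84,17,26] [80] [97] [90] [84].

6 trucks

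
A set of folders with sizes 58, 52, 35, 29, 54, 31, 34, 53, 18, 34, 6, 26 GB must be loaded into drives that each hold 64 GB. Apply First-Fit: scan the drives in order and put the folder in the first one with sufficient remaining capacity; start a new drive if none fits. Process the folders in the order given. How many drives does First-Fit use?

8

drive 1: place 58 GB, 6 GB left
drive 2: place 52 GB, 12 GB left
drive 3: place 35 GB, 29 GB left
drive 3: place 29 GB, 0 GB left
drive 4: place 54 GB, 10 GB left
drive 5: place 31 GB, 33 GB left
drive 6: place 34 GB, 30 GB left
drive 7: place 53 GB, 11 GB left
drive 5: place 18 GB, 15 GB left
drive 8: place 34 GB, 30 GB left
drive 1: place 6 GB, 0 GB left
drive 6: place 26 GB, 4 GB left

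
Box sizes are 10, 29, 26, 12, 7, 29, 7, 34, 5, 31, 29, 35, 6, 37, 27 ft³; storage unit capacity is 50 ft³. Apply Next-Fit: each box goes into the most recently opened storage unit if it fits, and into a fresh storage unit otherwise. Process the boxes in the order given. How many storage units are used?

Put 10 ft³ in storage unit 1; 40 ft³ remain.
Put 29 ft³ in storage unit 1; 11 ft³ remain.
Put 26 ft³ in storage unit 2; 24 ft³ remain.
Put 12 ft³ in storage unit 2; 12 ft³ remain.
Put 7 ft³ in storage unit 2; 5 ft³ remain.
Put 29 ft³ in storage unit 3; 21 ft³ remain.
Put 7 ft³ in storage unit 3; 14 ft³ remain.
Put 34 ft³ in storage unit 4; 16 ft³ remain.
Put 5 ft³ in storage unit 4; 11 ft³ remain.
Put 31 ft³ in storage unit 5; 19 ft³ remain.
Put 29 ft³ in storage unit 6; 21 ft³ remain.
Put 35 ft³ in storage unit 7; 15 ft³ remain.
Put 6 ft³ in storage unit 7; 9 ft³ remain.
Put 37 ft³ in storage unit 8; 13 ft³ remain.
Put 27 ft³ in storage unit 9; 23 ft³ remain.
Final storage units: [10,29] [26,12,7] [29,7] [34,5] [31] [29] [35,6] [37] [27].

9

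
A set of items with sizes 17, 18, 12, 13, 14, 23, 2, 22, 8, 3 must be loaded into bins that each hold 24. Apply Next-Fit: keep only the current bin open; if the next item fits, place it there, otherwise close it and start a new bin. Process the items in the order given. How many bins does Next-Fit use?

8

Put 17 in bin 1; 7 remain.
Put 18 in bin 2; 6 remain.
Put 12 in bin 3; 12 remain.
Put 13 in bin 4; 11 remain.
Put 14 in bin 5; 10 remain.
Put 23 in bin 6; 1 remain.
Put 2 in bin 7; 22 remain.
Put 22 in bin 7; 0 remain.
Put 8 in bin 8; 16 remain.
Put 3 in bin 8; 13 remain.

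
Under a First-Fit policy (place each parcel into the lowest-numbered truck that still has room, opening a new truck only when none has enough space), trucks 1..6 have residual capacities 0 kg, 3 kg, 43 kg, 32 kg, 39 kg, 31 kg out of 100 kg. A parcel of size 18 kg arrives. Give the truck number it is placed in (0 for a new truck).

3

Trucks with room: truck 3 (43 kg), truck 4 (32 kg), truck 5 (39 kg), truck 6 (31 kg).
The first with room is truck 3.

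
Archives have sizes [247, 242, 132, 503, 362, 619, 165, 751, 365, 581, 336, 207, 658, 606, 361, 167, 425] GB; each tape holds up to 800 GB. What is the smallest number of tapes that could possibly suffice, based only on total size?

Total size = 247 + 242 + 132 + 503 + 362 + 619 + 165 + 751 + 365 + 581 + 336 + 207 + 658 + 606 + 361 + 167 + 425 = 6727 GB.
⌈6727 / 800⌉ = 9.

9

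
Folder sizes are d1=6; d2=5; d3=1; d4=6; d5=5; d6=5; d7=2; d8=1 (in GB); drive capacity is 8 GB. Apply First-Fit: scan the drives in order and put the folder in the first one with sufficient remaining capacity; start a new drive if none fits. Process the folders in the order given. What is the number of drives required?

5

d1 (6 GB) → drive 1 (remaining 2 GB)
d2 (5 GB) → drive 2 (remaining 3 GB)
d3 (1 GB) → drive 1 (remaining 1 GB)
d4 (6 GB) → drive 3 (remaining 2 GB)
d5 (5 GB) → drive 4 (remaining 3 GB)
d6 (5 GB) → drive 5 (remaining 3 GB)
d7 (2 GB) → drive 2 (remaining 1 GB)
d8 (1 GB) → drive 1 (remaining 0 GB)
Final drives: [6,1,1] [5,2] [6] [5] [5].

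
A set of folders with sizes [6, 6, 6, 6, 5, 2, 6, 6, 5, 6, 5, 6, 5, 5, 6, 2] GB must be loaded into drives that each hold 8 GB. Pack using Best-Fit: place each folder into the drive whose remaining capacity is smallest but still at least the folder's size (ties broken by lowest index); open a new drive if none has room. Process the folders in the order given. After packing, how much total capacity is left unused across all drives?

29

6 GB → drive 1 (remaining 2 GB)
6 GB → drive 2 (remaining 2 GB)
6 GB → drive 3 (remaining 2 GB)
6 GB → drive 4 (remaining 2 GB)
5 GB → drive 5 (remaining 3 GB)
2 GB → drive 1 (remaining 0 GB)
6 GB → drive 6 (remaining 2 GB)
6 GB → drive 7 (remaining 2 GB)
5 GB → drive 8 (remaining 3 GB)
6 GB → drive 9 (remaining 2 GB)
5 GB → drive 10 (remaining 3 GB)
6 GB → drive 11 (remaining 2 GB)
5 GB → drive 12 (remaining 3 GB)
5 GB → drive 13 (remaining 3 GB)
6 GB → drive 14 (remaining 2 GB)
2 GB → drive 2 (remaining 0 GB)
14 drives × 8 GB = 112 GB; used 83 GB; unused 29 GB.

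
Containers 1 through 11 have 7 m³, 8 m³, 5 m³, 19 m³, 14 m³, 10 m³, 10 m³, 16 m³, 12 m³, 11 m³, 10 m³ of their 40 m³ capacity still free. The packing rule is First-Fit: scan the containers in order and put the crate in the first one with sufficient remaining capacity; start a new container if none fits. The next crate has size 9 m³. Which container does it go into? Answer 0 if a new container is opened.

4

Containers with room: container 4 (19 m³), container 5 (14 m³), container 6 (10 m³), container 7 (10 m³), container 8 (16 m³), container 9 (12 m³), container 10 (11 m³), container 11 (10 m³).
The first with room is container 4.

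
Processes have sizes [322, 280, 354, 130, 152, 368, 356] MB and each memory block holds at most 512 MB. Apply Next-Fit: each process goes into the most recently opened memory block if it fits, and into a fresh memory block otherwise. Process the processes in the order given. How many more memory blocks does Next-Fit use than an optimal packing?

1

Next-Fit: [322] [280] [354,130] [152] [368] [356] → 6 memory blocks.
5 processes exceed 256 MB (half the capacity), and no two of those can share a memory block, so at least 5 memory blocks are needed.
An optimal packing achieves that bound: [368,130] [356,152] [354] [322] [280] → 5 memory blocks.
Excess: 6 − 5 = 1.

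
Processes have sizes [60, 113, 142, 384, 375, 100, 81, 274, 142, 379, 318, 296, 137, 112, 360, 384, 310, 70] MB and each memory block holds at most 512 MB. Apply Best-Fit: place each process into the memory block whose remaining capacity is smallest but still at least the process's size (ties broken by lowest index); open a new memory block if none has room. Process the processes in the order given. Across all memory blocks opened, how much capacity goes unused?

memory block 1: place 60 MB, 452 MB left
memory block 1: place 113 MB, 339 MB left
memory block 1: place 142 MB, 197 MB left
memory block 2: place 384 MB, 128 MB left
memory block 3: place 375 MB, 137 MB left
memory block 2: place 100 MB, 28 MB left
memory block 3: place 81 MB, 56 MB left
memory block 4: place 274 MB, 238 MB left
memory block 1: place 142 MB, 55 MB left
memory block 5: place 379 MB, 133 MB left
memory block 6: place 318 MB, 194 MB left
memory block 7: place 296 MB, 216 MB left
memory block 6: place 137 MB, 57 MB left
memory block 5: place 112 MB, 21 MB left
memory block 8: place 360 MB, 152 MB left
memory block 9: place 384 MB, 128 MB left
memory block 10: place 310 MB, 202 MB left
memory block 9: place 70 MB, 58 MB left
10 memory blocks × 512 MB = 5120 MB; used 4037 MB; unused 1083 MB.

1083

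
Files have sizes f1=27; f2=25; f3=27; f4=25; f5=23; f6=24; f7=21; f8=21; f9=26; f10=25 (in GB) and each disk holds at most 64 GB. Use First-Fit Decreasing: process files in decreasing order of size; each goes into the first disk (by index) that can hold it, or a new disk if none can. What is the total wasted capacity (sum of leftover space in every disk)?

76

Sorted descending: 27, 27, 26, 25, 25, 25, 24, 23, 21, 21.
Put 27 GB in disk 1; 37 GB remain.
Put 27 GB in disk 1; 10 GB remain.
Put 26 GB in disk 2; 38 GB remain.
Put 25 GB in disk 2; 13 GB remain.
Put 25 GB in disk 3; 39 GB remain.
Put 25 GB in disk 3; 14 GB remain.
Put 24 GB in disk 4; 40 GB remain.
Put 23 GB in disk 4; 17 GB remain.
Put 21 GB in disk 5; 43 GB remain.
Put 21 GB in disk 5; 22 GB remain.
5 disks × 64 GB = 320 GB; used 244 GB; unused 76 GB.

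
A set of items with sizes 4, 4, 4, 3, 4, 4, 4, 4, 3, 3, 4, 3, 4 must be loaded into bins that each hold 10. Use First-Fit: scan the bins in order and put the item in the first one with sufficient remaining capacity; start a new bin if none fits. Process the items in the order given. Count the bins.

4 → bin 1 (remaining 6)
4 → bin 1 (remaining 2)
4 → bin 2 (remaining 6)
3 → bin 2 (remaining 3)
4 → bin 3 (remaining 6)
4 → bin 3 (remaining 2)
4 → bin 4 (remaining 6)
4 → bin 4 (remaining 2)
3 → bin 2 (remaining 0)
3 → bin 5 (remaining 7)
4 → bin 5 (remaining 3)
3 → bin 5 (remaining 0)
4 → bin 6 (remaining 6)

6 bins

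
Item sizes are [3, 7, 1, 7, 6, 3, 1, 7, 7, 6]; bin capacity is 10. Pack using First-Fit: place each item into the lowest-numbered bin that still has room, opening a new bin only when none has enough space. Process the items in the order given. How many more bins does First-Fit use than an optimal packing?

First-Fit: [3,7] [1,7,1] [6,3] [7] [7] [6] → 6 bins.
6 items exceed 5 (half the capacity), and no two of those can share a bin, so at least 6 bins are needed.
So 6 is already optimal.

0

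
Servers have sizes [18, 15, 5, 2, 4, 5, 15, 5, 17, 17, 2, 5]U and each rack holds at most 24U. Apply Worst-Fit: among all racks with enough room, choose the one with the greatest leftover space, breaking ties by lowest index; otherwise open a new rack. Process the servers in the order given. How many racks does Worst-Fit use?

18U → rack 1 (remaining 6U)
15U → rack 2 (remaining 9U)
5U → rack 2 (remaining 4U)
2U → rack 1 (remaining 4U)
4U → rack 1 (remaining 0U)
5U → rack 3 (remaining 19U)
15U → rack 3 (remaining 4U)
5U → rack 4 (remaining 19U)
17U → rack 4 (remaining 2U)
17U → rack 5 (remaining 7U)
2U → rack 5 (remaining 5U)
5U → rack 5 (remaining 0U)
Final racks: [18,2,4] [15,5] [5,15] [5,17] [17,2,5].

5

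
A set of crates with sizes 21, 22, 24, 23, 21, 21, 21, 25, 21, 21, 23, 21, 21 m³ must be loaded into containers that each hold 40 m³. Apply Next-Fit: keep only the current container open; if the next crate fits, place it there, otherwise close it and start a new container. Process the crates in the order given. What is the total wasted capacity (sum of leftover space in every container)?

235

container 1: place 21 m³, 19 m³ left
container 2: place 22 m³, 18 m³ left
container 3: place 24 m³, 16 m³ left
container 4: place 23 m³, 17 m³ left
container 5: place 21 m³, 19 m³ left
container 6: place 21 m³, 19 m³ left
container 7: place 21 m³, 19 m³ left
container 8: place 25 m³, 15 m³ left
container 9: place 21 m³, 19 m³ left
container 10: place 21 m³, 19 m³ left
container 11: place 23 m³, 17 m³ left
container 12: place 21 m³, 19 m³ left
container 13: place 21 m³, 19 m³ left
13 containers × 40 m³ = 520 m³; used 285 m³; unused 235 m³.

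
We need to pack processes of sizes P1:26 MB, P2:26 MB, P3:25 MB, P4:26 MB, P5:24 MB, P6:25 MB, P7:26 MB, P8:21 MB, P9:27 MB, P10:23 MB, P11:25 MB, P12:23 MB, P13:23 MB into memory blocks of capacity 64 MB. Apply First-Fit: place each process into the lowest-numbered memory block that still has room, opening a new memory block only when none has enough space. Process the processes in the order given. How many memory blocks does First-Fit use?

7 memory blocks

memory block 1: place P1 (26 MB), 38 MB left
memory block 1: place P2 (26 MB), 12 MB left
memory block 2: place P3 (25 MB), 39 MB left
memory block 2: place P4 (26 MB), 13 MB left
memory block 3: place P5 (24 MB), 40 MB left
memory block 3: place P6 (25 MB), 15 MB left
memory block 4: place P7 (26 MB), 38 MB left
memory block 4: place P8 (21 MB), 17 MB left
memory block 5: place P9 (27 MB), 37 MB left
memory block 5: place P10 (23 MB), 14 MB left
memory block 6: place P11 (25 MB), 39 MB left
memory block 6: place P12 (23 MB), 16 MB left
memory block 7: place P13 (23 MB), 41 MB left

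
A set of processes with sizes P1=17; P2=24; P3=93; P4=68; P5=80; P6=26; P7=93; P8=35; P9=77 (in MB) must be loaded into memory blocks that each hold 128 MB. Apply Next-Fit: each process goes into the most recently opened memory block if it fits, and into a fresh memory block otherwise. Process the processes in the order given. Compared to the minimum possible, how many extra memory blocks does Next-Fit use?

Next-Fit: [17,24] [93] [68] [80,26] [93,35] [77] → 6 memory blocks.
Total size 513 MB; any packing needs at least ⌈513/128⌉ = 5 memory blocks.
An optimal packing achieves that bound: [93,35] [93,26] [80,24,17] [77] [68] → 5 memory blocks.
Excess: 6 − 5 = 1.

1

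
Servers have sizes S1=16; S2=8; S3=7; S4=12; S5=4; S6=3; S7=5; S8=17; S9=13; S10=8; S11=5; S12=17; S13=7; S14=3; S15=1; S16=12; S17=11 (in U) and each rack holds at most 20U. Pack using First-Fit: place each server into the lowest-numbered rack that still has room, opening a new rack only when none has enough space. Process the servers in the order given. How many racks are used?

9 racks

S1 (16U) → rack 1 (remaining 4U)
S2 (8U) → rack 2 (remaining 12U)
S3 (7U) → rack 2 (remaining 5U)
S4 (12U) → rack 3 (remaining 8U)
S5 (4U) → rack 1 (remaining 0U)
S6 (3U) → rack 2 (remaining 2U)
S7 (5U) → rack 3 (remaining 3U)
S8 (17U) → rack 4 (remaining 3U)
S9 (13U) → rack 5 (remaining 7U)
S10 (8U) → rack 6 (remaining 12U)
S11 (5U) → rack 5 (remaining 2U)
S12 (17U) → rack 7 (remaining 3U)
S13 (7U) → rack 6 (remaining 5U)
S14 (3U) → rack 3 (remaining 0U)
S15 (1U) → rack 2 (remaining 1U)
S16 (12U) → rack 8 (remaining 8U)
S17 (11U) → rack 9 (remaining 9U)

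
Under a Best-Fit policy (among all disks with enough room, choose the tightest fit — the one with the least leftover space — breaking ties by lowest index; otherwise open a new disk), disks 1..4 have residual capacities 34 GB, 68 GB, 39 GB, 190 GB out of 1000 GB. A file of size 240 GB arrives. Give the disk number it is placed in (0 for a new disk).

No disk has ≥ 240 GB free, so a new disk is opened.

0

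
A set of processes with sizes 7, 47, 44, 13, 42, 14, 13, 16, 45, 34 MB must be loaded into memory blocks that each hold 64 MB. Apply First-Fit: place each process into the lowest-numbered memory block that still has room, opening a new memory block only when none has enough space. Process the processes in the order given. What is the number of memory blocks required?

7 MB → memory block 1 (remaining 57 MB)
47 MB → memory block 1 (remaining 10 MB)
44 MB → memory block 2 (remaining 20 MB)
13 MB → memory block 2 (remaining 7 MB)
42 MB → memory block 3 (remaining 22 MB)
14 MB → memory block 3 (remaining 8 MB)
13 MB → memory block 4 (remaining 51 MB)
16 MB → memory block 4 (remaining 35 MB)
45 MB → memory block 5 (remaining 19 MB)
34 MB → memory block 4 (remaining 1 MB)
Final memory blocks: [7,47] [44,13] [42,14] [13,16,34] [45].

5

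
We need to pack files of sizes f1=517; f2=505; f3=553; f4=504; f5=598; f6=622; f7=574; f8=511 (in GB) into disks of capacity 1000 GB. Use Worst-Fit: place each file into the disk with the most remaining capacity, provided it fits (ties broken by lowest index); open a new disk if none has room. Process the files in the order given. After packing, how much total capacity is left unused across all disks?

Put f1 (517 GB) in disk 1; 483 GB remain.
Put f2 (505 GB) in disk 2; 495 GB remain.
Put f3 (553 GB) in disk 3; 447 GB remain.
Put f4 (504 GB) in disk 4; 496 GB remain.
Put f5 (598 GB) in disk 5; 402 GB remain.
Put f6 (622 GB) in disk 6; 378 GB remain.
Put f7 (574 GB) in disk 7; 426 GB remain.
Put f8 (511 GB) in disk 8; 489 GB remain.
8 disks × 1000 GB = 8000 GB; used 4384 GB; unused 3616 GB.

3616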